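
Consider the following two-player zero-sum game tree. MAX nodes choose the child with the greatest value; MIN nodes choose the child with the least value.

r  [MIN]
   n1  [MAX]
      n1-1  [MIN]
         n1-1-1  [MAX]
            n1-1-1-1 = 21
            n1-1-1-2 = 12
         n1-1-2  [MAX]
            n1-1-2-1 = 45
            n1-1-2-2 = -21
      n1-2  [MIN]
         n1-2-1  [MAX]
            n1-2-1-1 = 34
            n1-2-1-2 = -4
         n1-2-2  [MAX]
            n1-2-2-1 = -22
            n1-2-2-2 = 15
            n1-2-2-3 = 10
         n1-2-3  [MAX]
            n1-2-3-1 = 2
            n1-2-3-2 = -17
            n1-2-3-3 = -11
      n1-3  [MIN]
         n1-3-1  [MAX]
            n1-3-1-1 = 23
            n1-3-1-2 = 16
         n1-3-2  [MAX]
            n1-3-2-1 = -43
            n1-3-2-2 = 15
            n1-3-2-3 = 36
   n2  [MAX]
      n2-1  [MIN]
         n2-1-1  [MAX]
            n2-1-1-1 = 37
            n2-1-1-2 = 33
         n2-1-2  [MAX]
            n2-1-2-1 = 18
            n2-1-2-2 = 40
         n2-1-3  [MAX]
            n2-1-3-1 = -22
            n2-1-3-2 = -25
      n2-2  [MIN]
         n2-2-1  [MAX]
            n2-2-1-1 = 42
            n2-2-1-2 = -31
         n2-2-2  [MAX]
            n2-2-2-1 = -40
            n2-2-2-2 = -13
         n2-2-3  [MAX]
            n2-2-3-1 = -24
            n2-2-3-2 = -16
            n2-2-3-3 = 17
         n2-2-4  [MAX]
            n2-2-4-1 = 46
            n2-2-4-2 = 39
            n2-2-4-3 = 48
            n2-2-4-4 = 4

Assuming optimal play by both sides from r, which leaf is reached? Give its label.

n2-2-2-2

n1-1-1 (MAX): max(21, 12) = 21
n1-1-2 (MAX): max(45, -21) = 45
n1-1 (MIN): min(21, 45) = 21
n1-2-1 (MAX): max(34, -4) = 34
n1-2-2 (MAX): max(-22, 15, 10) = 15
n1-2-3 (MAX): max(2, -17, -11) = 2
n1-2 (MIN): min(34, 15, 2) = 2
n1-3-1 (MAX): max(23, 16) = 23
n1-3-2 (MAX): max(-43, 15, 36) = 36
n1-3 (MIN): min(23, 36) = 23
n1 (MAX): max(21, 2, 23) = 23
n2-1-1 (MAX): max(37, 33) = 37
n2-1-2 (MAX): max(18, 40) = 40
n2-1-3 (MAX): max(-22, -25) = -22
n2-1 (MIN): min(37, 40, -22) = -22
n2-2-1 (MAX): max(42, -31) = 42
n2-2-2 (MAX): max(-40, -13) = -13
n2-2-3 (MAX): max(-24, -16, 17) = 17
n2-2-4 (MAX): max(46, 39, 48, 4) = 48
n2-2 (MIN): min(42, -13, 17, 48) = -13
n2 (MAX): max(-22, -13) = -13
r (MIN): min(23, -13) = -13
At r, MIN picks n2 (lowest: -13).
At n2, MAX picks n2-2 (highest: -13).
At n2-2, MIN picks n2-2-2 (lowest: -13).
At n2-2-2, MAX picks n2-2-2-2 (highest: -13).
Terminal value -13.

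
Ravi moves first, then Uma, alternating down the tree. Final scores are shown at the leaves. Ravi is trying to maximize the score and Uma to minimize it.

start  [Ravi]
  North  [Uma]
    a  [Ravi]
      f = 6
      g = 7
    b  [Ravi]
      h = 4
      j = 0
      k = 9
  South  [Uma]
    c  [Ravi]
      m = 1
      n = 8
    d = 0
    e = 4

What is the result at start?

7

a (Ravi): max(6, 7) = 7
b (Ravi): max(4, 0, 9) = 9
North (Uma): min(7, 9) = 7
c (Ravi): max(1, 8) = 8
South (Uma): min(8, 0, 4) = 0
start (Ravi): max(7, 0) = 7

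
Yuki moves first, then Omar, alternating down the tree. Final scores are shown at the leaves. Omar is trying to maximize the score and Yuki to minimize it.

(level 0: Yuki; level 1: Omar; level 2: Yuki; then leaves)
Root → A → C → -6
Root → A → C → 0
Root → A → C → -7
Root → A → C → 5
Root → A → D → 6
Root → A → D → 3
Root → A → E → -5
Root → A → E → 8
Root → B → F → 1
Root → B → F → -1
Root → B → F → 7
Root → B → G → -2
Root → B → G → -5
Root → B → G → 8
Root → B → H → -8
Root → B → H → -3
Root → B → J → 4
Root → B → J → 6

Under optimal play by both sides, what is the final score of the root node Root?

C (Yuki): min(-6, 0, -7, 5) = -7
D (Yuki): min(6, 3) = 3
E (Yuki): min(-5, 8) = -5
A (Omar): max(-7, 3, -5) = 3
F (Yuki): min(1, -1, 7) = -1
G (Yuki): min(-2, -5, 8) = -5
H (Yuki): min(-8, -3) = -8
J (Yuki): min(4, 6) = 4
B (Omar): max(-1, -5, -8, 4) = 4
Root (Yuki): min(3, 4) = 3

3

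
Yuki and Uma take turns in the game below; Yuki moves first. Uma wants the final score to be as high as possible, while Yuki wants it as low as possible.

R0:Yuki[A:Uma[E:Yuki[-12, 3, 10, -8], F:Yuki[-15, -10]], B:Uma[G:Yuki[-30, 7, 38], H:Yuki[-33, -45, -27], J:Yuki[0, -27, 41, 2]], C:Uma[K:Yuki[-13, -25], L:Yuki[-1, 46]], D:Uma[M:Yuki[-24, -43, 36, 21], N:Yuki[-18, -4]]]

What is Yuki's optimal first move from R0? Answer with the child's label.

B

E (Yuki): min(-12, 3, 10, -8) = -12
F (Yuki): min(-15, -10) = -15
A (Uma): max(-12, -15) = -12
G (Yuki): min(-30, 7, 38) = -30
H (Yuki): min(-33, -45, -27) = -45
J (Yuki): min(0, -27, 41, 2) = -27
B (Uma): max(-30, -45, -27) = -27
K (Yuki): min(-13, -25) = -25
L (Yuki): min(-1, 46) = -1
C (Uma): max(-25, -1) = -1
M (Yuki): min(-24, -43, 36, 21) = -43
N (Yuki): min(-18, -4) = -18
D (Uma): max(-43, -18) = -18
R0 (Yuki): min(-12, -27, -1, -18) = -27
Yuki at R0 wants the lowest of {A=-12, B=-27, C=-1, D=-18}, so chooses B.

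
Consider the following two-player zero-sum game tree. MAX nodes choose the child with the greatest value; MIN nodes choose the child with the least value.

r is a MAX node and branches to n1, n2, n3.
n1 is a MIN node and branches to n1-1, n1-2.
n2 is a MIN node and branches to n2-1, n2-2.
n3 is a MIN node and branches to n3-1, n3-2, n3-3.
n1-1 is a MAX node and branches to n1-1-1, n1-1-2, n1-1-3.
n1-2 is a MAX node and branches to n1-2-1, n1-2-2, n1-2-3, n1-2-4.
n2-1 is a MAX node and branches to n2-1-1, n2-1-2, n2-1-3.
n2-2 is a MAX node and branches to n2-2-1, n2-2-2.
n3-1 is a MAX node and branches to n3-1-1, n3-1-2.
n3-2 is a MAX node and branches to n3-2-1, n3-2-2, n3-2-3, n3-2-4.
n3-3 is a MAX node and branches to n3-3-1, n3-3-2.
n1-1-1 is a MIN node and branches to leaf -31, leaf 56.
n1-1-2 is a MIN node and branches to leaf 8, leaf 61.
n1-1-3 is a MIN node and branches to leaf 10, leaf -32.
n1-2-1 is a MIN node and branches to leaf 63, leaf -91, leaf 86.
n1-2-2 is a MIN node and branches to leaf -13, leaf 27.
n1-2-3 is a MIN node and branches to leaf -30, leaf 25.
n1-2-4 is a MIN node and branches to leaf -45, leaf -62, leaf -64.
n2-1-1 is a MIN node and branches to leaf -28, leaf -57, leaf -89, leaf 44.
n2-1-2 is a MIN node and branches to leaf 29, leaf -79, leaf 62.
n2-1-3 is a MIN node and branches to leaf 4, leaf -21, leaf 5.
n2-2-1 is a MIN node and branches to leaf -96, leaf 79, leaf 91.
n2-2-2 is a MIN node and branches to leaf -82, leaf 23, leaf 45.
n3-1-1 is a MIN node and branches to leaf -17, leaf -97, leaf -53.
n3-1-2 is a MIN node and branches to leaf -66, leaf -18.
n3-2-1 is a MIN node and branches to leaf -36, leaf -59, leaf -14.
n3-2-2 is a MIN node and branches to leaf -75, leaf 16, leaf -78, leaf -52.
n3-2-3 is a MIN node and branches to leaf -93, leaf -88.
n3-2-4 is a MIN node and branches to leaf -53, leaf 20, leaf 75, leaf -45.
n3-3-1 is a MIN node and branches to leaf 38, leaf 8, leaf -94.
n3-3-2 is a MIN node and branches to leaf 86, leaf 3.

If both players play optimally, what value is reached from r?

n1-1-1 (MIN): min(-31, 56) = -31
n1-1-2 (MIN): min(8, 61) = 8
n1-1-3 (MIN): min(10, -32) = -32
n1-1 (MAX): max(-31, 8, -32) = 8
n1-2-1 (MIN): min(63, -91, 86) = -91
n1-2-2 (MIN): min(-13, 27) = -13
n1-2-3 (MIN): min(-30, 25) = -30
n1-2-4 (MIN): min(-45, -62, -64) = -64
n1-2 (MAX): max(-91, -13, -30, -64) = -13
n1 (MIN): min(8, -13) = -13
n2-1-1 (MIN): min(-28, -57, -89, 44) = -89
n2-1-2 (MIN): min(29, -79, 62) = -79
n2-1-3 (MIN): min(4, -21, 5) = -21
n2-1 (MAX): max(-89, -79, -21) = -21
n2-2-1 (MIN): min(-96, 79, 91) = -96
n2-2-2 (MIN): min(-82, 23, 45) = -82
n2-2 (MAX): max(-96, -82) = -82
n2 (MIN): min(-21, -82) = -82
n3-1-1 (MIN): min(-17, -97, -53) = -97
n3-1-2 (MIN): min(-66, -18) = -66
n3-1 (MAX): max(-97, -66) = -66
n3-2-1 (MIN): min(-36, -59, -14) = -59
n3-2-2 (MIN): min(-75, 16, -78, -52) = -78
n3-2-3 (MIN): min(-93, -88) = -93
n3-2-4 (MIN): min(-53, 20, 75, -45) = -53
n3-2 (MAX): max(-59, -78, -93, -53) = -53
n3-3-1 (MIN): min(38, 8, -94) = -94
n3-3-2 (MIN): min(86, 3) = 3
n3-3 (MAX): max(-94, 3) = 3
n3 (MIN): min(-66, -53, 3) = -66
r (MAX): max(-13, -82, -66) = -13

-13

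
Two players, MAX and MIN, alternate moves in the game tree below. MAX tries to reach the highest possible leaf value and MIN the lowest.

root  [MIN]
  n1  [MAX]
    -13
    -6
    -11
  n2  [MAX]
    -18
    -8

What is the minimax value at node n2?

-8

n2 (MAX): max(-18, -8) = -8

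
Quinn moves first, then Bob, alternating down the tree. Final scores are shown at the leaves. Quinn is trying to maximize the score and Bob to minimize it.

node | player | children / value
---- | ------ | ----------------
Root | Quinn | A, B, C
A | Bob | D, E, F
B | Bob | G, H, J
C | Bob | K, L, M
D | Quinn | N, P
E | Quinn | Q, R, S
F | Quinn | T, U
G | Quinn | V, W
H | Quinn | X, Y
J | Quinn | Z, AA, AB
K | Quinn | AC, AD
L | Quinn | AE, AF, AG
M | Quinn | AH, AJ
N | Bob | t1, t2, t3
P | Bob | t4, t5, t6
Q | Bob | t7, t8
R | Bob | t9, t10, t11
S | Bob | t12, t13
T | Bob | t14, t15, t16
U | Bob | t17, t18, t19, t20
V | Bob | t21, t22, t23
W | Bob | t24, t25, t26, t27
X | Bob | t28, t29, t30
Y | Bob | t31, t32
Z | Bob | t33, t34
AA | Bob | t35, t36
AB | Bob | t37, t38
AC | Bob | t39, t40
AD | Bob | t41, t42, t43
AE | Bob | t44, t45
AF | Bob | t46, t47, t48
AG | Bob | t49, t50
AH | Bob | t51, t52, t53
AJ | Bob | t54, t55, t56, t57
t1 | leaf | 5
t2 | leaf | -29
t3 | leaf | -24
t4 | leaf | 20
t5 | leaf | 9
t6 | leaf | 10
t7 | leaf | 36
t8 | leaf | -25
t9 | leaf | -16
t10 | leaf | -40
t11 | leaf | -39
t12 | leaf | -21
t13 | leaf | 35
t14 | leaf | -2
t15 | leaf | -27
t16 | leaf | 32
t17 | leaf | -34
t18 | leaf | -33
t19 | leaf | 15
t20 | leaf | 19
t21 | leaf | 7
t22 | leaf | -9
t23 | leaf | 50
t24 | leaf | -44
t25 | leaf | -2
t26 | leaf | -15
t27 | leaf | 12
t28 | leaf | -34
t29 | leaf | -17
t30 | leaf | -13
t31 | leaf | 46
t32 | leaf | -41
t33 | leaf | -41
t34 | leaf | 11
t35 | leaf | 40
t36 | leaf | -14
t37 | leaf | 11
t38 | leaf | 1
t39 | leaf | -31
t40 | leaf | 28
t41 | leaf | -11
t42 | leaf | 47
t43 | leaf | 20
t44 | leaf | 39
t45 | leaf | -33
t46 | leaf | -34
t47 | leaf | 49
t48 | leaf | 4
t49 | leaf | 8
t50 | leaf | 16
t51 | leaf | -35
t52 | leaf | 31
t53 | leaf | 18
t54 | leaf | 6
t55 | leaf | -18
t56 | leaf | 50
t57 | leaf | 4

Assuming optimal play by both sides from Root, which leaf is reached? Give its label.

N (Bob): min(5, -29, -24) = -29
P (Bob): min(20, 9, 10) = 9
D (Quinn): max(-29, 9) = 9
Q (Bob): min(36, -25) = -25
R (Bob): min(-16, -40, -39) = -40
S (Bob): min(-21, 35) = -21
E (Quinn): max(-25, -40, -21) = -21
T (Bob): min(-2, -27, 32) = -27
U (Bob): min(-34, -33, 15, 19) = -34
F (Quinn): max(-27, -34) = -27
A (Bob): min(9, -21, -27) = -27
V (Bob): min(7, -9, 50) = -9
W (Bob): min(-44, -2, -15, 12) = -44
G (Quinn): max(-9, -44) = -9
X (Bob): min(-34, -17, -13) = -34
Y (Bob): min(46, -41) = -41
H (Quinn): max(-34, -41) = -34
Z (Bob): min(-41, 11) = -41
AA (Bob): min(40, -14) = -14
AB (Bob): min(11, 1) = 1
J (Quinn): max(-41, -14, 1) = 1
B (Bob): min(-9, -34, 1) = -34
AC (Bob): min(-31, 28) = -31
AD (Bob): min(-11, 47, 20) = -11
K (Quinn): max(-31, -11) = -11
AE (Bob): min(39, -33) = -33
AF (Bob): min(-34, 49, 4) = -34
AG (Bob): min(8, 16) = 8
L (Quinn): max(-33, -34, 8) = 8
AH (Bob): min(-35, 31, 18) = -35
AJ (Bob): min(6, -18, 50, 4) = -18
M (Quinn): max(-35, -18) = -18
C (Bob): min(-11, 8, -18) = -18
Root (Quinn): max(-27, -34, -18) = -18
At Root, Quinn picks C (highest: -18).
At C, Bob picks M (lowest: -18).
At M, Quinn picks AJ (highest: -18).
At AJ, Bob picks t55 (lowest: -18).
Terminal value -18.

t55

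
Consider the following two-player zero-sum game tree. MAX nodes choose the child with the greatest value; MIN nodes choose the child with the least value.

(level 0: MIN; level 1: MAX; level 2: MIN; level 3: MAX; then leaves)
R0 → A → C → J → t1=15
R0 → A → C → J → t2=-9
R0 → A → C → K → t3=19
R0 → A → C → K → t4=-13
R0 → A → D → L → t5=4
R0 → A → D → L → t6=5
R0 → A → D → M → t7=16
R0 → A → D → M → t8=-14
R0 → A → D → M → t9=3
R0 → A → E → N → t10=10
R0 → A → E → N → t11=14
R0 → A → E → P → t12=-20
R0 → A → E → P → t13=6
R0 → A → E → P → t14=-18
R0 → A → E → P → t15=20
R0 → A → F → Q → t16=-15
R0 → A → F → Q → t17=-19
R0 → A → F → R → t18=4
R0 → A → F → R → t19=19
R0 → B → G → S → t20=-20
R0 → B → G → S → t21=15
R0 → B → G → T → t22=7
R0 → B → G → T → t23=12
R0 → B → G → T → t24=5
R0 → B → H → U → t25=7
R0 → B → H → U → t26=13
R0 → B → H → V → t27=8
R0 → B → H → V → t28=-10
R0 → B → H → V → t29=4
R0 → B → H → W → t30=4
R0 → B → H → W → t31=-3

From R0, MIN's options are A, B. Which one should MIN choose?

B

J (MAX): max(15, -9) = 15
K (MAX): max(19, -13) = 19
C (MIN): min(15, 19) = 15
L (MAX): max(4, 5) = 5
M (MAX): max(16, -14, 3) = 16
D (MIN): min(5, 16) = 5
N (MAX): max(10, 14) = 14
P (MAX): max(-20, 6, -18, 20) = 20
E (MIN): min(14, 20) = 14
Q (MAX): max(-15, -19) = -15
R (MAX): max(4, 19) = 19
F (MIN): min(-15, 19) = -15
A (MAX): max(15, 5, 14, -15) = 15
S (MAX): max(-20, 15) = 15
T (MAX): max(7, 12, 5) = 12
G (MIN): min(15, 12) = 12
U (MAX): max(7, 13) = 13
V (MAX): max(8, -10, 4) = 8
W (MAX): max(4, -3) = 4
H (MIN): min(13, 8, 4) = 4
B (MAX): max(12, 4) = 12
R0 (MIN): min(15, 12) = 12
MIN at R0 wants the lowest of {A=15, B=12}, so chooses B.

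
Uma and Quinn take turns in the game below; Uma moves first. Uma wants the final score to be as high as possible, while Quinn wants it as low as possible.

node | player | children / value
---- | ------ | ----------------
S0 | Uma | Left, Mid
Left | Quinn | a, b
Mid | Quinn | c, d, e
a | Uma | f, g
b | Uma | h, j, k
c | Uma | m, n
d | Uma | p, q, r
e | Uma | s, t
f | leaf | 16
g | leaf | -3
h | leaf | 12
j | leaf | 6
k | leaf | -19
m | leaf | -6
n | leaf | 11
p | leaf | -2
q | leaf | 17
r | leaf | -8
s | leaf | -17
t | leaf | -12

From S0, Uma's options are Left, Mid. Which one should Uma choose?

Left

a (Uma): max(16, -3) = 16
b (Uma): max(12, 6, -19) = 12
Left (Quinn): min(16, 12) = 12
c (Uma): max(-6, 11) = 11
d (Uma): max(-2, 17, -8) = 17
e (Uma): max(-17, -12) = -12
Mid (Quinn): min(11, 17, -12) = -12
S0 (Uma): max(12, -12) = 12
Uma at S0 wants the highest of {Left=12, Mid=-12}, so chooses Left.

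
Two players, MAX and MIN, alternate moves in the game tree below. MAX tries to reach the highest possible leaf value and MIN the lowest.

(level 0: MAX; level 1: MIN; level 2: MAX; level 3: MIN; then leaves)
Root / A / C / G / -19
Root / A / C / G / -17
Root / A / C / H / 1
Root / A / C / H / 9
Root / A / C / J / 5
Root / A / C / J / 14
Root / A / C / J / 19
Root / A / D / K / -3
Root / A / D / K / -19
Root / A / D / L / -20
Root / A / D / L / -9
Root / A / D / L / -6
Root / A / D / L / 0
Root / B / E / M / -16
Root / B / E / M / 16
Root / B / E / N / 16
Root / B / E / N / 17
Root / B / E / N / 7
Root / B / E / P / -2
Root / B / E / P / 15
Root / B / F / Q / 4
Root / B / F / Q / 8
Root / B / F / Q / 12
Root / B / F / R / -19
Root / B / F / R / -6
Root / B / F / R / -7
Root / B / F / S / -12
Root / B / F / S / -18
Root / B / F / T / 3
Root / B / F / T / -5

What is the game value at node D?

K (MIN): min(-3, -19) = -19
L (MIN): min(-20, -9, -6, 0) = -20
D (MAX): max(-19, -20) = -19

-19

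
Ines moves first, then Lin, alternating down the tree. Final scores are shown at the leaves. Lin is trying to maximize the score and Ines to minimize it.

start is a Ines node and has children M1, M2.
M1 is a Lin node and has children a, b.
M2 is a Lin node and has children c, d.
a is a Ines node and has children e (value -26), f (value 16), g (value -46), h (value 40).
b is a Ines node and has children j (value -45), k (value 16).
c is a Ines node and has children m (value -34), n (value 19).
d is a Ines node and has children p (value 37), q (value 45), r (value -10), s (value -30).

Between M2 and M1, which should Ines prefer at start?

c (Ines): min(-34, 19) = -34
d (Ines): min(37, 45, -10, -30) = -30
M2 (Lin): max(-34, -30) = -30
a (Ines): min(-26, 16, -46, 40) = -46
b (Ines): min(-45, 16) = -45
M1 (Lin): max(-46, -45) = -45
Ines prefers the lower value; M2=-30, M1=-45. M1 is better since -45 < -30.

M1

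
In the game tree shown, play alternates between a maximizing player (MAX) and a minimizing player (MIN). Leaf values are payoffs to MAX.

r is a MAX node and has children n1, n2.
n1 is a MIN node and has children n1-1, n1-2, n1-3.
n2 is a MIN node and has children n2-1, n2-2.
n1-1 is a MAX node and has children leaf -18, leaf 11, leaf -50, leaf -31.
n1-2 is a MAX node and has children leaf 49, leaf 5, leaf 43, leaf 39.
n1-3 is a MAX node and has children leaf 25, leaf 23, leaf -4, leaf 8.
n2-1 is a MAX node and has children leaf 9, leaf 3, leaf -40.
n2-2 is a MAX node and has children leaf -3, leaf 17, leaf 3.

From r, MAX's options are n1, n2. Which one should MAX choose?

n1

n1-1 (MAX): max(-18, 11, -50, -31) = 11
n1-2 (MAX): max(49, 5, 43, 39) = 49
n1-3 (MAX): max(25, 23, -4, 8) = 25
n1 (MIN): min(11, 49, 25) = 11
n2-1 (MAX): max(9, 3, -40) = 9
n2-2 (MAX): max(-3, 17, 3) = 17
n2 (MIN): min(9, 17) = 9
r (MAX): max(11, 9) = 11
MAX at r wants the highest of {n1=11, n2=9}, so chooses n1.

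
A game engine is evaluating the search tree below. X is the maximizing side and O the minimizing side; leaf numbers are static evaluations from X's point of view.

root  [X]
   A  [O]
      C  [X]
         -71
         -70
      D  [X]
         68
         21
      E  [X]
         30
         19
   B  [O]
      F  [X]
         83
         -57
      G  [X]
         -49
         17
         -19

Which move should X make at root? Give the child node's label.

C (X): max(-71, -70) = -70
D (X): max(68, 21) = 68
E (X): max(30, 19) = 30
A (O): min(-70, 68, 30) = -70
F (X): max(83, -57) = 83
G (X): max(-49, 17, -19) = 17
B (O): min(83, 17) = 17
root (X): max(-70, 17) = 17
X at root wants the highest of {A=-70, B=17}, so chooses B.

B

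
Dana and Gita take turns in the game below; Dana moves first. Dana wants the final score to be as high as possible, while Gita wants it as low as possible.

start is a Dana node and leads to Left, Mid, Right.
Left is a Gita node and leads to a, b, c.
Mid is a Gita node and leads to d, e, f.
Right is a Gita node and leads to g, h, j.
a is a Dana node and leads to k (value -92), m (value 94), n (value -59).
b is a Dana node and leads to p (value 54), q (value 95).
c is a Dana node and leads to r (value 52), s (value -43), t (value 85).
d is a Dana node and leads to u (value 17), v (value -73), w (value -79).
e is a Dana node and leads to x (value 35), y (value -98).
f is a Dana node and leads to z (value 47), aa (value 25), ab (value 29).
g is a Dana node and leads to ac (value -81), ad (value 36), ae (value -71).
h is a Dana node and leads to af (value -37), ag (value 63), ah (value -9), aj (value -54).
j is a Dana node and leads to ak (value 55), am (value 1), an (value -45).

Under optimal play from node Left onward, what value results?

a (Dana): max(-92, 94, -59) = 94
b (Dana): max(54, 95) = 95
c (Dana): max(52, -43, 85) = 85
Left (Gita): min(94, 95, 85) = 85

85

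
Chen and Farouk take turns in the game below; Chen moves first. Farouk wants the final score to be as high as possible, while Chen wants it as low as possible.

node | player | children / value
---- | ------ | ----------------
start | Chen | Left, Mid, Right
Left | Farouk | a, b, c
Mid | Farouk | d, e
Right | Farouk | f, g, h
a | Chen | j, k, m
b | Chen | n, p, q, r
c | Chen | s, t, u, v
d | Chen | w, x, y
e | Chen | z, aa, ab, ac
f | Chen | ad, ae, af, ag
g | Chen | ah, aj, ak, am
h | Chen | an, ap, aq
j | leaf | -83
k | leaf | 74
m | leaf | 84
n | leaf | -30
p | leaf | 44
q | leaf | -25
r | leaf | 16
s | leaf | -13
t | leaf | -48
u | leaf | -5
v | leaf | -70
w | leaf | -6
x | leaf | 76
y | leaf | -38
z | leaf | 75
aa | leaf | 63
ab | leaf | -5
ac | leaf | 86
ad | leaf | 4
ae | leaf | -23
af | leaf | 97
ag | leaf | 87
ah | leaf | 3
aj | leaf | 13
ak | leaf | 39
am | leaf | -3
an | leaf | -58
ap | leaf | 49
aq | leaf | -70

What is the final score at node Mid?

d (Chen): min(-6, 76, -38) = -38
e (Chen): min(75, 63, -5, 86) = -5
Mid (Farouk): max(-38, -5) = -5

-5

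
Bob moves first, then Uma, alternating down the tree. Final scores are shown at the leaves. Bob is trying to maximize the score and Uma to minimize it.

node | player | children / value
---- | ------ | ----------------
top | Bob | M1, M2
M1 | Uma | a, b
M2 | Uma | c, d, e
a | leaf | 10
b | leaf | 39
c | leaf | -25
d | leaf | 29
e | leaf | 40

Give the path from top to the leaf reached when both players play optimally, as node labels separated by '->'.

top -> M1 -> a

M1 (Uma): min(10, 39) = 10
M2 (Uma): min(-25, 29, 40) = -25
top (Bob): max(10, -25) = 10
At top, Bob picks M1 (highest: 10).
At M1, Uma picks a (lowest: 10).
Terminal value 10.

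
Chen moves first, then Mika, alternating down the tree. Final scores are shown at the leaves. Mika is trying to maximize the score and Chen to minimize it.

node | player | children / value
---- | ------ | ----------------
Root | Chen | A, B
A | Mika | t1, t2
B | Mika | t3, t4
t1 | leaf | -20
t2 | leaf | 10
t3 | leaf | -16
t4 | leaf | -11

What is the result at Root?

-11

A (Mika): max(-20, 10) = 10
B (Mika): max(-16, -11) = -11
Root (Chen): min(10, -11) = -11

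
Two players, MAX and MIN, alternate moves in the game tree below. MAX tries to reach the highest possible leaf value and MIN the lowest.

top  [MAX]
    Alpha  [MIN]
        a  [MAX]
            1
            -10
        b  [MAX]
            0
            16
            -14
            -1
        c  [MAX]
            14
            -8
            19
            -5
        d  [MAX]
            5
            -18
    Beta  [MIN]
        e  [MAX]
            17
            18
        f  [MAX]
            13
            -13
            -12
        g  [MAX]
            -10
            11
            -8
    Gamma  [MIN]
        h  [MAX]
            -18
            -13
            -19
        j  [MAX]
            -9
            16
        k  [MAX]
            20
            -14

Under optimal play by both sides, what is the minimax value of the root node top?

a (MAX): max(1, -10) = 1
b (MAX): max(0, 16, -14, -1) = 16
c (MAX): max(14, -8, 19, -5) = 19
d (MAX): max(5, -18) = 5
Alpha (MIN): min(1, 16, 19, 5) = 1
e (MAX): max(17, 18) = 18
f (MAX): max(13, -13, -12) = 13
g (MAX): max(-10, 11, -8) = 11
Beta (MIN): min(18, 13, 11) = 11
h (MAX): max(-18, -13, -19) = -13
j (MAX): max(-9, 16) = 16
k (MAX): max(20, -14) = 20
Gamma (MIN): min(-13, 16, 20) = -13
top (MAX): max(1, 11, -13) = 11

11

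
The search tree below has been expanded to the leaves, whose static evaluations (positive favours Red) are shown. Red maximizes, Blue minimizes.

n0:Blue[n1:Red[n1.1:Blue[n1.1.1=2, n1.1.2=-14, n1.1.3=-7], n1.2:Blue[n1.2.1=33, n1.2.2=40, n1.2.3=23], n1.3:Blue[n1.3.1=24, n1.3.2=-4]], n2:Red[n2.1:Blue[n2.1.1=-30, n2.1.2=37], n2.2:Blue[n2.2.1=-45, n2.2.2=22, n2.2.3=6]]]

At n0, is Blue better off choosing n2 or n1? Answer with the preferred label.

n2

n2.1 (Blue): min(-30, 37) = -30
n2.2 (Blue): min(-45, 22, 6) = -45
n2 (Red): max(-30, -45) = -30
n1.1 (Blue): min(2, -14, -7) = -14
n1.2 (Blue): min(33, 40, 23) = 23
n1.3 (Blue): min(24, -4) = -4
n1 (Red): max(-14, 23, -4) = 23
Blue prefers the lower value; n2=-30, n1=23. n2 is better since -30 < 23.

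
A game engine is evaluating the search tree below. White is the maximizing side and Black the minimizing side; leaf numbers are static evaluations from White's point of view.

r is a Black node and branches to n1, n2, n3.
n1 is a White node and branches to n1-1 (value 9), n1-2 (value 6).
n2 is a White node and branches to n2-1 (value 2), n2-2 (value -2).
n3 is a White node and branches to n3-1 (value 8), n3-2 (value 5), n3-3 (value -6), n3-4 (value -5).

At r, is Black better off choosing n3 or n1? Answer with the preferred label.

n3

n3 (White): max(8, 5, -6, -5) = 8
n1 (White): max(9, 6) = 9
Black prefers the lower value; n3=8, n1=9. n3 is better since 8 < 9.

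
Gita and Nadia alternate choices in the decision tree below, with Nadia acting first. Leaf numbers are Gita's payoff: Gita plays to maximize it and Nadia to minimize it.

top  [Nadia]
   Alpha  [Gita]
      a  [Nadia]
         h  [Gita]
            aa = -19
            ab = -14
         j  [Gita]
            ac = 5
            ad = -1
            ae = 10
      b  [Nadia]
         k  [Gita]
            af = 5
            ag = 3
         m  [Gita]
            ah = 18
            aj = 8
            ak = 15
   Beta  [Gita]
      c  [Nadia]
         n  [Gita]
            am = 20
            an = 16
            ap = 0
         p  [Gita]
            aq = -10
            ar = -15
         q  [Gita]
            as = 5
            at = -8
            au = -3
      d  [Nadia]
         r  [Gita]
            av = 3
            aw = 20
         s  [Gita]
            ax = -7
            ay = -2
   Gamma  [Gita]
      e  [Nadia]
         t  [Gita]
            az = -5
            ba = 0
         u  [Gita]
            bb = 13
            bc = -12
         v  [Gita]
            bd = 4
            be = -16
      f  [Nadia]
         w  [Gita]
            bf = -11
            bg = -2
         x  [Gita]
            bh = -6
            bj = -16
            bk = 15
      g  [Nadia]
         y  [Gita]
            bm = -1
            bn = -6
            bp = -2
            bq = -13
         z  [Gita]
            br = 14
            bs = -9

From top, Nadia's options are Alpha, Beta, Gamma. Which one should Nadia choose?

Beta

h (Gita): max(-19, -14) = -14
j (Gita): max(5, -1, 10) = 10
a (Nadia): min(-14, 10) = -14
k (Gita): max(5, 3) = 5
m (Gita): max(18, 8, 15) = 18
b (Nadia): min(5, 18) = 5
Alpha (Gita): max(-14, 5) = 5
n (Gita): max(20, 16, 0) = 20
p (Gita): max(-10, -15) = -10
q (Gita): max(5, -8, -3) = 5
c (Nadia): min(20, -10, 5) = -10
r (Gita): max(3, 20) = 20
s (Gita): max(-7, -2) = -2
d (Nadia): min(20, -2) = -2
Beta (Gita): max(-10, -2) = -2
t (Gita): max(-5, 0) = 0
u (Gita): max(13, -12) = 13
v (Gita): max(4, -16) = 4
e (Nadia): min(0, 13, 4) = 0
w (Gita): max(-11, -2) = -2
x (Gita): max(-6, -16, 15) = 15
f (Nadia): min(-2, 15) = -2
y (Gita): max(-1, -6, -2, -13) = -1
z (Gita): max(14, -9) = 14
g (Nadia): min(-1, 14) = -1
Gamma (Gita): max(0, -2, -1) = 0
top (Nadia): min(5, -2, 0) = -2
Nadia at top wants the lowest of {Alpha=5, Beta=-2, Gamma=0}, so chooses Beta.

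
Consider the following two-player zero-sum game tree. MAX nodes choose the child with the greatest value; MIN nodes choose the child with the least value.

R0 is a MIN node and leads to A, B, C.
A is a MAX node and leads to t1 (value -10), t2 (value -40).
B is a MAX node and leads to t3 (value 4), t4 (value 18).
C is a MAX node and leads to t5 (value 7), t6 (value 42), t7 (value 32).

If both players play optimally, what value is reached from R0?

A (MAX): max(-10, -40) = -10
B (MAX): max(4, 18) = 18
C (MAX): max(7, 42, 32) = 42
R0 (MIN): min(-10, 18, 42) = -10

-10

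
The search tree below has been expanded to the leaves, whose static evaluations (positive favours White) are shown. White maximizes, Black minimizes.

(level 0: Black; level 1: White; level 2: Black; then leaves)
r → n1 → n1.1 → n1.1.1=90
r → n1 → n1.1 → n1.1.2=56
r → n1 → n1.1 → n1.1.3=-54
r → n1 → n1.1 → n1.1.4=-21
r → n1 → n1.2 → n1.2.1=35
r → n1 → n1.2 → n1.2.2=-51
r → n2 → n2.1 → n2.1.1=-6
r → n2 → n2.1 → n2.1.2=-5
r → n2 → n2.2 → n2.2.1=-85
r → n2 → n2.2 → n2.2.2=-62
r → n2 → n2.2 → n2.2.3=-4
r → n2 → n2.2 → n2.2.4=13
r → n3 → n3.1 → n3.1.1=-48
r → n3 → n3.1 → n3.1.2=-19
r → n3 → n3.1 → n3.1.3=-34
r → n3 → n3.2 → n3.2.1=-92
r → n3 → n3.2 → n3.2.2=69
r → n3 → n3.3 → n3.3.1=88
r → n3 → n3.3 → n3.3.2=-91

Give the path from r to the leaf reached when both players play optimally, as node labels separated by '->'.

n1.1 (Black): min(90, 56, -54, -21) = -54
n1.2 (Black): min(35, -51) = -51
n1 (White): max(-54, -51) = -51
n2.1 (Black): min(-6, -5) = -6
n2.2 (Black): min(-85, -62, -4, 13) = -85
n2 (White): max(-6, -85) = -6
n3.1 (Black): min(-48, -19, -34) = -48
n3.2 (Black): min(-92, 69) = -92
n3.3 (Black): min(88, -91) = -91
n3 (White): max(-48, -92, -91) = -48
r (Black): min(-51, -6, -48) = -51
At r, Black picks n1 (lowest: -51).
At n1, White picks n1.2 (highest: -51).
At n1.2, Black picks n1.2.2 (lowest: -51).
Terminal value -51.

r -> n1 -> n1.2 -> n1.2.2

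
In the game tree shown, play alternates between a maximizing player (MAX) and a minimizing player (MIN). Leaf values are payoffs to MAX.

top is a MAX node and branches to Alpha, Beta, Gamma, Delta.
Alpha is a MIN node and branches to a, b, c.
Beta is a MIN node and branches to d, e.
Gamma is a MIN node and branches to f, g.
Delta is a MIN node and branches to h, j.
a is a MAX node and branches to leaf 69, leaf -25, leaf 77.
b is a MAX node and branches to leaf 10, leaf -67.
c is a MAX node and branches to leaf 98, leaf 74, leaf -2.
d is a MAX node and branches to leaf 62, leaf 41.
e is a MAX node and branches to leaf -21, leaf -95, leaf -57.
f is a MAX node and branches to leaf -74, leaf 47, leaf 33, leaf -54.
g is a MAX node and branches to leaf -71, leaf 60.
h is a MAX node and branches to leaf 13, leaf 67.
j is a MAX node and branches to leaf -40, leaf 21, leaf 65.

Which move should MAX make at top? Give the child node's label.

a (MAX): max(69, -25, 77) = 77
b (MAX): max(10, -67) = 10
c (MAX): max(98, 74, -2) = 98
Alpha (MIN): min(77, 10, 98) = 10
d (MAX): max(62, 41) = 62
e (MAX): max(-21, -95, -57) = -21
Beta (MIN): min(62, -21) = -21
f (MAX): max(-74, 47, 33, -54) = 47
g (MAX): max(-71, 60) = 60
Gamma (MIN): min(47, 60) = 47
h (MAX): max(13, 67) = 67
j (MAX): max(-40, 21, 65) = 65
Delta (MIN): min(67, 65) = 65
top (MAX): max(10, -21, 47, 65) = 65
MAX at top wants the highest of {Alpha=10, Beta=-21, Gamma=47, Delta=65}, so chooses Delta.

Delta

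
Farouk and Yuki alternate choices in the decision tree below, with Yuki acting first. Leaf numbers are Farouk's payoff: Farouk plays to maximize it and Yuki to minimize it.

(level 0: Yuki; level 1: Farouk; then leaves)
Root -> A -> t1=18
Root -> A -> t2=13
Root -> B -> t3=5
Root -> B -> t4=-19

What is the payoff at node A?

A (Farouk): max(18, 13) = 18

18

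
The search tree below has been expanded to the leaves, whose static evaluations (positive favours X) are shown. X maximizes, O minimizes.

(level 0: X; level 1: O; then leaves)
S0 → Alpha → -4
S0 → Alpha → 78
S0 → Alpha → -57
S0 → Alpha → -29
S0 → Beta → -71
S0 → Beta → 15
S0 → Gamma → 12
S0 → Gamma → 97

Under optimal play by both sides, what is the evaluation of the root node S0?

12

Alpha (O): min(-4, 78, -57, -29) = -57
Beta (O): min(-71, 15) = -71
Gamma (O): min(12, 97) = 12
S0 (X): max(-57, -71, 12) = 12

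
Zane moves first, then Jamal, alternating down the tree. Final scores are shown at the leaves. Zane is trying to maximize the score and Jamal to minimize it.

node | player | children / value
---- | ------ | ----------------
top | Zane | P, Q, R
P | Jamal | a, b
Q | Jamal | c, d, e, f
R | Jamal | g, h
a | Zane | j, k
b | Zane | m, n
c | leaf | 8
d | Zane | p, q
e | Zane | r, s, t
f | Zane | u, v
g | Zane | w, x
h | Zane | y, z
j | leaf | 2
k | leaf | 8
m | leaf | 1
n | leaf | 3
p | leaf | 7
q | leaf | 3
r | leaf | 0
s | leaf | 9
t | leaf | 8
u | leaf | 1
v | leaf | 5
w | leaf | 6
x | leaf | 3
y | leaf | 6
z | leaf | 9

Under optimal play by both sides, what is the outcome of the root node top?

a (Zane): max(2, 8) = 8
b (Zane): max(1, 3) = 3
P (Jamal): min(8, 3) = 3
d (Zane): max(7, 3) = 7
e (Zane): max(0, 9, 8) = 9
f (Zane): max(1, 5) = 5
Q (Jamal): min(8, 7, 9, 5) = 5
g (Zane): max(6, 3) = 6
h (Zane): max(6, 9) = 9
R (Jamal): min(6, 9) = 6
top (Zane): max(3, 5, 6) = 6

6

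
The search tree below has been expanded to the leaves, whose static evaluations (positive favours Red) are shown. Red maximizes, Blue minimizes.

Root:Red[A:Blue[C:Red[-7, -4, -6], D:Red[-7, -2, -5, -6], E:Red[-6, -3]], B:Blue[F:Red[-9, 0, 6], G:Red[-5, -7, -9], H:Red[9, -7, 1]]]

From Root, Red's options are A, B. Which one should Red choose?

A

C (Red): max(-7, -4, -6) = -4
D (Red): max(-7, -2, -5, -6) = -2
E (Red): max(-6, -3) = -3
A (Blue): min(-4, -2, -3) = -4
F (Red): max(-9, 0, 6) = 6
G (Red): max(-5, -7, -9) = -5
H (Red): max(9, -7, 1) = 9
B (Blue): min(6, -5, 9) = -5
Root (Red): max(-4, -5) = -4
Red at Root wants the highest of {A=-4, B=-5}, so chooses A.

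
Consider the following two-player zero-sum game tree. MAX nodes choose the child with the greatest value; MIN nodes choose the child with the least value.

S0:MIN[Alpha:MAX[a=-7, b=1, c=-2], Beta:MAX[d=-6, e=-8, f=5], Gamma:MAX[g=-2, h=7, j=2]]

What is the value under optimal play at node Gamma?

Gamma (MAX): max(-2, 7, 2) = 7

7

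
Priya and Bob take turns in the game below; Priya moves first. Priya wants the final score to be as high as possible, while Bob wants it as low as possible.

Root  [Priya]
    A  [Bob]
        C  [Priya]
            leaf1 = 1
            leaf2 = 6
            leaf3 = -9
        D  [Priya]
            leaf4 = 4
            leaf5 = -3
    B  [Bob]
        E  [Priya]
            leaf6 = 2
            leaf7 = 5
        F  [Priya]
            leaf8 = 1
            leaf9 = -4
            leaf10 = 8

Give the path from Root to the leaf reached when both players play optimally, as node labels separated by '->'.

Root -> B -> E -> leaf7

C (Priya): max(1, 6, -9) = 6
D (Priya): max(4, -3) = 4
A (Bob): min(6, 4) = 4
E (Priya): max(2, 5) = 5
F (Priya): max(1, -4, 8) = 8
B (Bob): min(5, 8) = 5
Root (Priya): max(4, 5) = 5
At Root, Priya picks B (highest: 5).
At B, Bob picks E (lowest: 5).
At E, Priya picks leaf7 (highest: 5).
Terminal value 5.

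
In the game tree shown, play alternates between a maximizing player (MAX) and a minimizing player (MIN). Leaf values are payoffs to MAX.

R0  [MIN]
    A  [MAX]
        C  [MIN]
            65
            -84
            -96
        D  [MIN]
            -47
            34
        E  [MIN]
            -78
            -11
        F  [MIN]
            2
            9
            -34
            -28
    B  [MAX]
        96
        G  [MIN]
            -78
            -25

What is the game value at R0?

-34

C (MIN): min(65, -84, -96) = -96
D (MIN): min(-47, 34) = -47
E (MIN): min(-78, -11) = -78
F (MIN): min(2, 9, -34, -28) = -34
A (MAX): max(-96, -47, -78, -34) = -34
G (MIN): min(-78, -25) = -78
B (MAX): max(96, -78) = 96
R0 (MIN): min(-34, 96) = -34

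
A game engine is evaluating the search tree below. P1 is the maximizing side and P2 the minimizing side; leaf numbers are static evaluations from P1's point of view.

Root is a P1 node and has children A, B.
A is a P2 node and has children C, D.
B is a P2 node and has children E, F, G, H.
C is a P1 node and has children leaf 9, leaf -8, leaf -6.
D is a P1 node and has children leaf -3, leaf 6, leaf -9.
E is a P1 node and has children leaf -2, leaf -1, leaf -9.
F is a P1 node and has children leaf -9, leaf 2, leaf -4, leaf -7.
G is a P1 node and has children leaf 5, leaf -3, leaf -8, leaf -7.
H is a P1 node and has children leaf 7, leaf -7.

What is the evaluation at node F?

2

F (P1): max(-9, 2, -4, -7) = 2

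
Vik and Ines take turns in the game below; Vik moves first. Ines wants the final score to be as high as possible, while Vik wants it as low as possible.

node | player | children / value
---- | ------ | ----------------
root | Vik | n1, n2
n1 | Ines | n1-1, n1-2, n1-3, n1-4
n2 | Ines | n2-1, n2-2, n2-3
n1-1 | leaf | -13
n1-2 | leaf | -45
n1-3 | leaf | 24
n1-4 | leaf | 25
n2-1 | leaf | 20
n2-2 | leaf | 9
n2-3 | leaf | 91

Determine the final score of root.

25

n1 (Ines): max(-13, -45, 24, 25) = 25
n2 (Ines): max(20, 9, 91) = 91
root (Vik): min(25, 91) = 25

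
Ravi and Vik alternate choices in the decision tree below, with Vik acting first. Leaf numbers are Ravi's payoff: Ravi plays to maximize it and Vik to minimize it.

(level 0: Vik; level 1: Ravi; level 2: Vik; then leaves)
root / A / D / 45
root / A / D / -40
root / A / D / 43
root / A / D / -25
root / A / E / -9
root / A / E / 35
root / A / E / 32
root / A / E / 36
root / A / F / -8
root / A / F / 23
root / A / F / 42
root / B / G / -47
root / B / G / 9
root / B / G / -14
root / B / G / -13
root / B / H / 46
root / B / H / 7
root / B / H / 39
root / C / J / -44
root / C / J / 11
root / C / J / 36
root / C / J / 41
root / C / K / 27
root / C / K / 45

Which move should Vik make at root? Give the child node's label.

D (Vik): min(45, -40, 43, -25) = -40
E (Vik): min(-9, 35, 32, 36) = -9
F (Vik): min(-8, 23, 42) = -8
A (Ravi): max(-40, -9, -8) = -8
G (Vik): min(-47, 9, -14, -13) = -47
H (Vik): min(46, 7, 39) = 7
B (Ravi): max(-47, 7) = 7
J (Vik): min(-44, 11, 36, 41) = -44
K (Vik): min(27, 45) = 27
C (Ravi): max(-44, 27) = 27
root (Vik): min(-8, 7, 27) = -8
Vik at root wants the lowest of {A=-8, B=7, C=27}, so chooses A.

A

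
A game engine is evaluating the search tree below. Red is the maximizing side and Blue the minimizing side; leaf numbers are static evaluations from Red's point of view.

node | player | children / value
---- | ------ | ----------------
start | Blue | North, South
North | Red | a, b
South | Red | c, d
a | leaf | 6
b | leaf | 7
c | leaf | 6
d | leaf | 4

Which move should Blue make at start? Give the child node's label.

South

North (Red): max(6, 7) = 7
South (Red): max(6, 4) = 6
start (Blue): min(7, 6) = 6
Blue at start wants the lowest of {North=7, South=6}, so chooses South.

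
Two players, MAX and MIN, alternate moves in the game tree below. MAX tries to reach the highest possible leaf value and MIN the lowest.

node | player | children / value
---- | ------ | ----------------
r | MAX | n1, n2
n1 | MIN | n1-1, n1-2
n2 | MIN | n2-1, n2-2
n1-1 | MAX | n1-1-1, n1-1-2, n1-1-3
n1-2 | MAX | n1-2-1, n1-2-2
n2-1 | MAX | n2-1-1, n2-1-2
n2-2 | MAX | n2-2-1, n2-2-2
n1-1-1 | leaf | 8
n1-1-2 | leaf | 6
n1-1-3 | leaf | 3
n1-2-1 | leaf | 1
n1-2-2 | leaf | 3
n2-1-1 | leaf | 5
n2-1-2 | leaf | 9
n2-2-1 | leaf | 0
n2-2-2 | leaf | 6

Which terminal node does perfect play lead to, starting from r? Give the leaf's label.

n1-1 (MAX): max(8, 6, 3) = 8
n1-2 (MAX): max(1, 3) = 3
n1 (MIN): min(8, 3) = 3
n2-1 (MAX): max(5, 9) = 9
n2-2 (MAX): max(0, 6) = 6
n2 (MIN): min(9, 6) = 6
r (MAX): max(3, 6) = 6
At r, MAX picks n2 (highest: 6).
At n2, MIN picks n2-2 (lowest: 6).
At n2-2, MAX picks n2-2-2 (highest: 6).
Terminal value 6.

n2-2-2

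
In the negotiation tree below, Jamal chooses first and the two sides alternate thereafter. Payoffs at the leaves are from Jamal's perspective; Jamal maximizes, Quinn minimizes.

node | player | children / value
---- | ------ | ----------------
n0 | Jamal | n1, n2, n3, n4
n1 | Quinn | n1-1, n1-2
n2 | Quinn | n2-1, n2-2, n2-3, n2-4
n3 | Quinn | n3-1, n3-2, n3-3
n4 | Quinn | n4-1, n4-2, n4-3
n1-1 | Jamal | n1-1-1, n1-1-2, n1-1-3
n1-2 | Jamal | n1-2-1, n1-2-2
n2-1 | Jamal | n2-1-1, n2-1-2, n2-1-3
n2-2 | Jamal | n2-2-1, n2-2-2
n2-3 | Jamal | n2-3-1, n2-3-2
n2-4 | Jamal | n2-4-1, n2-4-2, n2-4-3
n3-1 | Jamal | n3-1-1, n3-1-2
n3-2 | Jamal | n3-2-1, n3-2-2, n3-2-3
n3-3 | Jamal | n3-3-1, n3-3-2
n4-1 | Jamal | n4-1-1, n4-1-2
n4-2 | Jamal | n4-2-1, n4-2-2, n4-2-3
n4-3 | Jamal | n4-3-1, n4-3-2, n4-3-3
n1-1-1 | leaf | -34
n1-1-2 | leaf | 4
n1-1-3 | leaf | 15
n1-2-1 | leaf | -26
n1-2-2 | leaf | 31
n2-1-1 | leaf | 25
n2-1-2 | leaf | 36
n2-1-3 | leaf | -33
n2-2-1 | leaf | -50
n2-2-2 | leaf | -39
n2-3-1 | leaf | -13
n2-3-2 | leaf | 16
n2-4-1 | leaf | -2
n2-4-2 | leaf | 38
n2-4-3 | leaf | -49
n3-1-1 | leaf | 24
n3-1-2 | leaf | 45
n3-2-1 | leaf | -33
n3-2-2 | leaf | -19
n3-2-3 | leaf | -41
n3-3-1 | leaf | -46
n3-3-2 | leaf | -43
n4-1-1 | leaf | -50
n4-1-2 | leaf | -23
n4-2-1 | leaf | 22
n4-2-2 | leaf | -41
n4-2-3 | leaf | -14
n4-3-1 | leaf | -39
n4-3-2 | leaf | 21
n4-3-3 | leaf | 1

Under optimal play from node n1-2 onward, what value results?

n1-2 (Jamal): max(-26, 31) = 31

31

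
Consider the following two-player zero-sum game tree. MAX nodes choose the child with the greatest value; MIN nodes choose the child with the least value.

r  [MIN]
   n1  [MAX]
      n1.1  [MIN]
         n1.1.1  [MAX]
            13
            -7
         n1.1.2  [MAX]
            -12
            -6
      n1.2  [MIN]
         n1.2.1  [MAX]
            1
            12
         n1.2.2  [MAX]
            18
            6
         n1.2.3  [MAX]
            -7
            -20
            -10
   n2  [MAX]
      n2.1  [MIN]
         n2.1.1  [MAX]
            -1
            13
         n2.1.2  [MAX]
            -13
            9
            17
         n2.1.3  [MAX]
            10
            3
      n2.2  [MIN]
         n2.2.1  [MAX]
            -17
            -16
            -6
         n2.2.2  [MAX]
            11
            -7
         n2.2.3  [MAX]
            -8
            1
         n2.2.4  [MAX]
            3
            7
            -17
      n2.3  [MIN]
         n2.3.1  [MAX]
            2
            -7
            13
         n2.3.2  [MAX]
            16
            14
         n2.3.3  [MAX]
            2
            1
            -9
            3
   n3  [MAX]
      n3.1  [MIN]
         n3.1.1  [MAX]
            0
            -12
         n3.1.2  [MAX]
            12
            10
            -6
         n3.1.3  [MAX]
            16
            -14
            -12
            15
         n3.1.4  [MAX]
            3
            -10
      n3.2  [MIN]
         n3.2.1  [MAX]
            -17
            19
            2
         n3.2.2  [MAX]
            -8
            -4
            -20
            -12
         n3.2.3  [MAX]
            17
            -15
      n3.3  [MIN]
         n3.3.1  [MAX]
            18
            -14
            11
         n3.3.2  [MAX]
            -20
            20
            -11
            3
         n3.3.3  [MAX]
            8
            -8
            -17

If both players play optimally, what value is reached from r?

n1.1.1 (MAX): max(13, -7) = 13
n1.1.2 (MAX): max(-12, -6) = -6
n1.1 (MIN): min(13, -6) = -6
n1.2.1 (MAX): max(1, 12) = 12
n1.2.2 (MAX): max(18, 6) = 18
n1.2.3 (MAX): max(-7, -20, -10) = -7
n1.2 (MIN): min(12, 18, -7) = -7
n1 (MAX): max(-6, -7) = -6
n2.1.1 (MAX): max(-1, 13) = 13
n2.1.2 (MAX): max(-13, 9, 17) = 17
n2.1.3 (MAX): max(10, 3) = 10
n2.1 (MIN): min(13, 17, 10) = 10
n2.2.1 (MAX): max(-17, -16, -6) = -6
n2.2.2 (MAX): max(11, -7) = 11
n2.2.3 (MAX): max(-8, 1) = 1
n2.2.4 (MAX): max(3, 7, -17) = 7
n2.2 (MIN): min(-6, 11, 1, 7) = -6
n2.3.1 (MAX): max(2, -7, 13) = 13
n2.3.2 (MAX): max(16, 14) = 16
n2.3.3 (MAX): max(2, 1, -9, 3) = 3
n2.3 (MIN): min(13, 16, 3) = 3
n2 (MAX): max(10, -6, 3) = 10
n3.1.1 (MAX): max(0, -12) = 0
n3.1.2 (MAX): max(12, 10, -6) = 12
n3.1.3 (MAX): max(16, -14, -12, 15) = 16
n3.1.4 (MAX): max(3, -10) = 3
n3.1 (MIN): min(0, 12, 16, 3) = 0
n3.2.1 (MAX): max(-17, 19, 2) = 19
n3.2.2 (MAX): max(-8, -4, -20, -12) = -4
n3.2.3 (MAX): max(17, -15) = 17
n3.2 (MIN): min(19, -4, 17) = -4
n3.3.1 (MAX): max(18, -14, 11) = 18
n3.3.2 (MAX): max(-20, 20, -11, 3) = 20
n3.3.3 (MAX): max(8, -8, -17) = 8
n3.3 (MIN): min(18, 20, 8) = 8
n3 (MAX): max(0, -4, 8) = 8
r (MIN): min(-6, 10, 8) = -6

-6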